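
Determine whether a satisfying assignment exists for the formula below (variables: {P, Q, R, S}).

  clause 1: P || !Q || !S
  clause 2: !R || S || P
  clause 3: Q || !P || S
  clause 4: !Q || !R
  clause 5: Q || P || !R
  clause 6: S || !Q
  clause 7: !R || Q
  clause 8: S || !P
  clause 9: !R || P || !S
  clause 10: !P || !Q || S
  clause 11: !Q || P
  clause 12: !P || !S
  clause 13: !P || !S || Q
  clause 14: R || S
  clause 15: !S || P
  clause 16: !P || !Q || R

No, unsatisfiable

Suppose Q = false.
Unit clause (!R) forces R = false.
Unit clause (S) forces S = true.
Unit clause (!P) forces P = false.
Now (P) is unsatisfied and unit — conflict.
Backtrack on Q: now try Q = true.
Unit clause (!R) forces R = false.
Unit clause (S) forces S = true.
Unit clause (P) forces P = true.
Now (!P) is unsatisfied and unit — conflict.
Neither Q = true nor Q = false works.
No assignment satisfies every clause.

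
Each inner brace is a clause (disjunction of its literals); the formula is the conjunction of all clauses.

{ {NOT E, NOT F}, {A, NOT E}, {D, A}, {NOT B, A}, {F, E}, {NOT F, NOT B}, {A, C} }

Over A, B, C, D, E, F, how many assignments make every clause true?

13

There are 2^6 = 64 truth assignments over (A, B, C, D, E, F).
Split on F. With F = true, the clauses containing F are satisfied and NOT F drops from the rest; 5 of the 2^5 = 32 assignments to the other variables satisfy what remains.
With F = false, by the same count on the reduced clause set, 8 assignments work.
(One model: A=F, B=F, C=T, D=T, E=F, F=T.)
Total: 5 + 8 = 13.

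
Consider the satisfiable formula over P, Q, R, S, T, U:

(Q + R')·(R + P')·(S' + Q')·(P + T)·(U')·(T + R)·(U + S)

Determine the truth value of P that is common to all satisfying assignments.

Suppose P = 1.
From the singleton clause (R), R = 1.
From the singleton clause (Q), Q = 1.
From the singleton clause (S'), S = 0.
From the singleton clause (U'), U = 0.
Now (U) is unsatisfied and unit — conflict.
So every satisfying assignment has P = False.

False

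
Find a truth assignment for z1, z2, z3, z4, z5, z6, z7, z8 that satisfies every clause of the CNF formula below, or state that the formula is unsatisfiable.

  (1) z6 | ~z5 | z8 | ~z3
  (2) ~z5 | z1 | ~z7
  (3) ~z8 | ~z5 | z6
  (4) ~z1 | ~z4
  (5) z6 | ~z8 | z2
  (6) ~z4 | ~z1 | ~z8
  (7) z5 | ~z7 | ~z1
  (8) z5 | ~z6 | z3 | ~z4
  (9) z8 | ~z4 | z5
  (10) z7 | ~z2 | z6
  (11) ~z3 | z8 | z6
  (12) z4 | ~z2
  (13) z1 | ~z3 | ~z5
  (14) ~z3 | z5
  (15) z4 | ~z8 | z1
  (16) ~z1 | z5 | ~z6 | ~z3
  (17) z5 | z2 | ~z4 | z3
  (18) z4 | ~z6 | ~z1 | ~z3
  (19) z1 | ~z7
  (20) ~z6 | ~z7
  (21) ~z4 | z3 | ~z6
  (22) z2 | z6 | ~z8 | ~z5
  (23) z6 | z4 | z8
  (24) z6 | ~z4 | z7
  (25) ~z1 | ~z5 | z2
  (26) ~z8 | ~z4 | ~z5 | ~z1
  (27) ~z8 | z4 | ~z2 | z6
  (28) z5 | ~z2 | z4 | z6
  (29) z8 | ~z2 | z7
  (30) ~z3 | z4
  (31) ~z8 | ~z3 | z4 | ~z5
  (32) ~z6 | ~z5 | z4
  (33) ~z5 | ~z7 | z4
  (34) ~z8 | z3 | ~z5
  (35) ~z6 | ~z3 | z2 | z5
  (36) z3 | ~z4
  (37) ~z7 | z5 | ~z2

z1: 0,  z2: 0,  z3: 0,  z4: 0,  z5: 0,  z6: 1,  z7: 0,  z8: 0

Case z1 = 0:
(~z7) alone gives z7 = 0.
Case z2 = 0:
Case z6 = 1:
Case z3 = 0:
(~z4) alone gives z4 = 0.
(~z8) alone gives z8 = 0.
(~z5) alone gives z5 = 0.
Every clause now holds.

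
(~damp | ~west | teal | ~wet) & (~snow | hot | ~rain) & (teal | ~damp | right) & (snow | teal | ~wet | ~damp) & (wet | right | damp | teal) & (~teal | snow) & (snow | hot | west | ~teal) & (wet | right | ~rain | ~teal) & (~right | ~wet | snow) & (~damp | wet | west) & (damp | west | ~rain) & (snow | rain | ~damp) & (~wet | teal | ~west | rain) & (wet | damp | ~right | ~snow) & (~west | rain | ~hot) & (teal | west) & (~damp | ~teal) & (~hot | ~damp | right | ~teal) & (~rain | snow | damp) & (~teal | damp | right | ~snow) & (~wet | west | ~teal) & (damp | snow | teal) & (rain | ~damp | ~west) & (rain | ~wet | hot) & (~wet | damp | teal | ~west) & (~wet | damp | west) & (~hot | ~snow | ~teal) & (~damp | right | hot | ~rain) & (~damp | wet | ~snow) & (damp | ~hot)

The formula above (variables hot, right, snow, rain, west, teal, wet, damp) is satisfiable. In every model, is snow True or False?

Suppose snow = 1.
Branch on hot: set hot = 1.
From the singleton clause (~teal), teal = 0.
From the singleton clause (west), west = 1.
From the singleton clause (rain), rain = 1.
From the singleton clause (damp), damp = 1.
From the singleton clause (~wet), wet = 0.
But (wet) is also a unit clause — contradiction.
That branch fails; take hot = 0 instead.
From the singleton clause (~rain), rain = 0.
From the singleton clause (~wet), wet = 0.
From the singleton clause (~damp), damp = 0.
From the singleton clause (~right), right = 0.
From the singleton clause (teal), teal = 1.
But (~teal) is also a unit clause — contradiction.
Neither hot = 1 nor hot = 0 works.
So every satisfying assignment has snow = False.

False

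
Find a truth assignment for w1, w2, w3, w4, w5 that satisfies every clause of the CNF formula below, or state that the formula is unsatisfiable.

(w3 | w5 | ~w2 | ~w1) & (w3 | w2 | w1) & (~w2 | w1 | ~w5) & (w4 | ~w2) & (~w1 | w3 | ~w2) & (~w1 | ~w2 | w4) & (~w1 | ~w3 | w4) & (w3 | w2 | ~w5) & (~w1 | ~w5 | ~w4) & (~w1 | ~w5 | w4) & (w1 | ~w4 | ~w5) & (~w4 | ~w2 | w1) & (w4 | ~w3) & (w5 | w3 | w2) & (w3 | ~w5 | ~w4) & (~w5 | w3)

w1: 0; w2: 0; w3: 1; w4: 1; w5: 0

Case w4 = 1:
Case w1 = 0:
From the singleton clause (~w5), w5 = 0.
From the singleton clause (~w2), w2 = 0.
From the singleton clause (w3), w3 = 1.
All clauses are satisfied.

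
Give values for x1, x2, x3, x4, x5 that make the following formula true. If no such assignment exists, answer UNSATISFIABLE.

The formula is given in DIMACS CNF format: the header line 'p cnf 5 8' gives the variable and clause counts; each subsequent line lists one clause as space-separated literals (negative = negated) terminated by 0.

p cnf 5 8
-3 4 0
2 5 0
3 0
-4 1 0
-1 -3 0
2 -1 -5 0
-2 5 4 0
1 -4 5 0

UNSATISFIABLE

From the singleton clause (x3), x3 = True.
From the singleton clause (x4), x4 = True.
From the singleton clause (x1), x1 = True.
But (¬x1) is also a unit clause — contradiction.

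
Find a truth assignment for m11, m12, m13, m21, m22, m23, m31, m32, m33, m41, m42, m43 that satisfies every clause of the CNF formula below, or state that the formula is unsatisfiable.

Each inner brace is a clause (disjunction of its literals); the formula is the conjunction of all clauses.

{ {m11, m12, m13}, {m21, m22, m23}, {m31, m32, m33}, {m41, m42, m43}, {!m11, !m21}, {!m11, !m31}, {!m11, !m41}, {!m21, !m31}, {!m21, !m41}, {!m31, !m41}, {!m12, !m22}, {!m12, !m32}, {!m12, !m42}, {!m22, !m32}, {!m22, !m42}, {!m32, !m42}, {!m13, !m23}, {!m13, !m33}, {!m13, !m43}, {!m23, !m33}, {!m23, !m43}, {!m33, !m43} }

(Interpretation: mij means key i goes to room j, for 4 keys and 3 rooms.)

UNSATISFIABLE

Branch on m11: set m11 = false.
Branch on m12: set m12 = true.
The clause (!m22) is unit, so m22 = false.
The clause (!m32) is unit, so m32 = false.
The clause (!m42) is unit, so m42 = false.
Branch on m21: set m21 = true.
The clause (!m31) is unit, so m31 = false.
The clause (m33) is unit, so m33 = true.
The clause (!m41) is unit, so m41 = false.
The clause (m43) is unit, so m43 = true.
But (!m43) is also a unit clause — contradiction.
That branch fails; take m21 = false instead.
The clause (m23) is unit, so m23 = true.
The clause (!m13) is unit, so m13 = false.
The clause (!m33) is unit, so m33 = false.
The clause (m31) is unit, so m31 = true.
The clause (!m41) is unit, so m41 = false.
The clause (m43) is unit, so m43 = true.
But (!m43) is also a unit clause — contradiction.
Either choice for m21 ends in contradiction.
That branch fails; take m12 = false instead.
The clause (m13) is unit, so m13 = true.
The clause (!m23) is unit, so m23 = false.
The clause (!m33) is unit, so m33 = false.
The clause (!m43) is unit, so m43 = false.
Branch on m21: set m21 = true.
The clause (!m31) is unit, so m31 = false.
The clause (m32) is unit, so m32 = true.
The clause (!m41) is unit, so m41 = false.
The clause (m42) is unit, so m42 = true.
But (!m42) is also a unit clause — contradiction.
That branch fails; take m21 = false instead.
The clause (m22) is unit, so m22 = true.
The clause (!m32) is unit, so m32 = false.
The clause (m31) is unit, so m31 = true.
The clause (!m41) is unit, so m41 = false.
The clause (m42) is unit, so m42 = true.
But (!m42) is also a unit clause — contradiction.
Either choice for m21 ends in contradiction.
Either choice for m12 ends in contradiction.
That branch fails; take m11 = true instead.
The clause (!m21) is unit, so m21 = false.
The clause (!m31) is unit, so m31 = false.
The clause (!m41) is unit, so m41 = false.
Branch on m22: set m22 = true.
The clause (!m12) is unit, so m12 = false.
The clause (!m32) is unit, so m32 = false.
The clause (m33) is unit, so m33 = true.
The clause (!m42) is unit, so m42 = false.
The clause (m43) is unit, so m43 = true.
But (!m43) is also a unit clause — contradiction.
That branch fails; take m22 = false instead.
The clause (m23) is unit, so m23 = true.
The clause (!m13) is unit, so m13 = false.
The clause (!m33) is unit, so m33 = false.
The clause (m32) is unit, so m32 = true.
The clause (!m12) is unit, so m12 = false.
The clause (!m42) is unit, so m42 = false.
The clause (m43) is unit, so m43 = true.
But (!m43) is also a unit clause — contradiction.
Either choice for m22 ends in contradiction.
Either choice for m11 ends in contradiction.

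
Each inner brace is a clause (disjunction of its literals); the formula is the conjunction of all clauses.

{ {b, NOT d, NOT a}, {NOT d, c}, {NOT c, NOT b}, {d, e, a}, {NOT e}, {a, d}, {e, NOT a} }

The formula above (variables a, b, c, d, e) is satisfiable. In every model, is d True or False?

True

Suppose d = false.
(NOT e) alone gives e = false.
(a) alone gives a = true.
Now (NOT a) is unsatisfied and unit — conflict.
So every satisfying assignment has d = True.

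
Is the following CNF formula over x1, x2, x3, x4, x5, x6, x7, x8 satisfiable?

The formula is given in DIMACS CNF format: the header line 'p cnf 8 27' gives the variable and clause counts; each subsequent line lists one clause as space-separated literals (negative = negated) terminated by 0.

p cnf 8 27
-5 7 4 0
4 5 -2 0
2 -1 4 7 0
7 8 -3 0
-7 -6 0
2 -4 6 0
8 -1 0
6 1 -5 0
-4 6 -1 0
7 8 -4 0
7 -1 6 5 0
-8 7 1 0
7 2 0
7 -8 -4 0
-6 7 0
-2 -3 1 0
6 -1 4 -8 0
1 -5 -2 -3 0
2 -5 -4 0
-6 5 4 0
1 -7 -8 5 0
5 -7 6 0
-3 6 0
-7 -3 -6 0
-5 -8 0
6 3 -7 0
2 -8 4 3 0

Branch on x7: set x7 = False.
The clause (x2) is unit, so x2 = True.
The clause (¬x6) is unit, so x6 = False.
The clause (¬x3) is unit, so x3 = False.
Branch on x5: set x5 = False.
The clause (x4) is unit, so x4 = True.
The clause (¬x1) is unit, so x1 = False.
The clause (x8) is unit, so x8 = True.
Now (¬x8) is unsatisfied and unit — conflict.
That branch fails; take x5 = True instead.
The clause (x4) is unit, so x4 = True.
The clause (x1) is unit, so x1 = True.
Now (¬x1) is unsatisfied and unit — conflict.
Either choice for x5 ends in contradiction.
That branch fails; take x7 = True instead.
The clause (¬x6) is unit, so x6 = False.
The clause (x5) is unit, so x5 = True.
The clause (x1) is unit, so x1 = True.
The clause (x8) is unit, so x8 = True.
Now (¬x8) is unsatisfied and unit — conflict.
Either choice for x7 ends in contradiction.
No assignment satisfies every clause.

No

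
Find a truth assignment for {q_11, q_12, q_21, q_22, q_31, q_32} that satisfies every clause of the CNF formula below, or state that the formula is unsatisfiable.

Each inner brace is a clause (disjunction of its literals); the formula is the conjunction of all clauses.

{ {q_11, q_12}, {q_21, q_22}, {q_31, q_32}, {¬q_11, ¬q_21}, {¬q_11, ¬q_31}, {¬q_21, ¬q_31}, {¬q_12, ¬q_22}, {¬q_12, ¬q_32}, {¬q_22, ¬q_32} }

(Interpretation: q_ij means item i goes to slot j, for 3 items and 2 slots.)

Branch on q_11: set q_11 = True.
Unit clause (¬q_21) forces q_21 = False.
Unit clause (q_22) forces q_22 = True.
Unit clause (¬q_31) forces q_31 = False.
Unit clause (q_32) forces q_32 = True.
That conflicts with the unit clause (¬q_32).
Undo q_11 and try q_11 = False.
Unit clause (q_12) forces q_12 = True.
Unit clause (¬q_22) forces q_22 = False.
Unit clause (q_21) forces q_21 = True.
Unit clause (¬q_31) forces q_31 = False.
Unit clause (q_32) forces q_32 = True.
That conflicts with the unit clause (¬q_32).
Either choice for q_11 ends in contradiction.

UNSATISFIABLE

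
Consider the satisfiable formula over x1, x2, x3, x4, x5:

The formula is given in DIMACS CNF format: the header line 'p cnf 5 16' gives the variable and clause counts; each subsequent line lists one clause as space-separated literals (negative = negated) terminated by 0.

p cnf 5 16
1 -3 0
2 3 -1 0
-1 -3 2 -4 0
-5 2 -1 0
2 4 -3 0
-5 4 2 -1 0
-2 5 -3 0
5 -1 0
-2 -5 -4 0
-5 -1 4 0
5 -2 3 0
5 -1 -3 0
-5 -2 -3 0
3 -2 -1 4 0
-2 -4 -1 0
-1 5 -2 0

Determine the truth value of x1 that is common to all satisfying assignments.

False

Suppose x1 = True.
(x5) alone gives x5 = True.
(x2) alone gives x2 = True.
(¬x4) alone gives x4 = False.
Now (x4) is unsatisfied and unit — conflict.
So every satisfying assignment has x1 = False.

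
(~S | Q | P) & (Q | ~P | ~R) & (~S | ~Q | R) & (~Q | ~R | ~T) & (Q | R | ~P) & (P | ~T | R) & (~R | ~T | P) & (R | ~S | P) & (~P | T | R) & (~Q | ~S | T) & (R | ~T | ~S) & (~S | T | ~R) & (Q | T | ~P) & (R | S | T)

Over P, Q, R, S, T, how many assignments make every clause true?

There are 2^5 = 32 truth assignments over (P, Q, R, S, T).
Split on T. With T = 1, the clauses containing T are satisfied and ~T drops from the rest; 1 of the 2^4 = 16 assignments to the other variables satisfy what remains.
With T = 0, by the same count on the reduced clause set, 3 assignments work.
(One model: P=F, Q=F, R=T, S=F, T=F.)
Total: 1 + 3 = 4.

4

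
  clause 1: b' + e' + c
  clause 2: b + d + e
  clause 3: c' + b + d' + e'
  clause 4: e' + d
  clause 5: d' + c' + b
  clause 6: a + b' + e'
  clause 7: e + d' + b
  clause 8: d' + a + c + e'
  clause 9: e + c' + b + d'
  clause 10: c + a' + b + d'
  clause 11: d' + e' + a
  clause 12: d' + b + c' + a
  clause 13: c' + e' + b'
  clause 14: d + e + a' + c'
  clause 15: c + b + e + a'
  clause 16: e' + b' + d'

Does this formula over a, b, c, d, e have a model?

Yes

Try e = 0.
Try b = 1.
Try d = 1.
No clause remains; a, c are free.
A satisfying assignment: a ↦ 0,  b ↦ 1,  c ↦ 0,  d ↦ 1,  e ↦ 0.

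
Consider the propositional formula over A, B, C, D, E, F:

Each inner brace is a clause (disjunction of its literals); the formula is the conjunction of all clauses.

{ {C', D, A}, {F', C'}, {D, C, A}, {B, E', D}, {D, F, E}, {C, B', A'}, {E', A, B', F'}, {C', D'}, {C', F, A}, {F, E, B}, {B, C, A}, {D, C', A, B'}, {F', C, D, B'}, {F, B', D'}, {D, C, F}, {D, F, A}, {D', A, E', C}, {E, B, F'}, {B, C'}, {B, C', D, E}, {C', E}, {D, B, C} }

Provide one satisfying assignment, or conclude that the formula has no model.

A=1,  B=0,  C=0,  D=1,  E=1,  F=1

Case F = 1:
From the singleton clause (C'), C = 0.
Case D = 1:
Case B = 0:
From the singleton clause (A), A = 1.
From the singleton clause (E), E = 1.
All clauses are satisfied.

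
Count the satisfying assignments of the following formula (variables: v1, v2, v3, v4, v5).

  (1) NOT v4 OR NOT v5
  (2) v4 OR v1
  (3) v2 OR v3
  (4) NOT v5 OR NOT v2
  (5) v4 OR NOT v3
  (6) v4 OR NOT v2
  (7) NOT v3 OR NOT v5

6

There are 2^5 = 32 truth assignments over (v1, v2, v3, v4, v5).
Split on v5. With v5 = true, the clauses containing v5 are satisfied and NOT v5 drops from the rest; 0 of the 2^4 = 16 assignments to the other variables satisfy what remains.
With v5 = false, by the same count on the reduced clause set, 6 assignments work.
Total: 0 + 6 = 6.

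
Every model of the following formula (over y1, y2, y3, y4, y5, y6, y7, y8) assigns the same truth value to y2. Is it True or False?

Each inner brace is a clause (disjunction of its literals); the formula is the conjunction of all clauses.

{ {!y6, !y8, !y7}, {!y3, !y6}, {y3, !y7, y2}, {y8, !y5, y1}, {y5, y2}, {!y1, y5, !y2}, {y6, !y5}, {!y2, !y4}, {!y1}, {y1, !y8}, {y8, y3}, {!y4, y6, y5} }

Suppose y2 = false.
The clause (y5) is unit, so y5 = true.
The clause (y6) is unit, so y6 = true.
The clause (!y3) is unit, so y3 = false.
The clause (!y7) is unit, so y7 = false.
The clause (!y1) is unit, so y1 = false.
The clause (y8) is unit, so y8 = true.
But (!y8) is also a unit clause — contradiction.
So every satisfying assignment has y2 = True.

True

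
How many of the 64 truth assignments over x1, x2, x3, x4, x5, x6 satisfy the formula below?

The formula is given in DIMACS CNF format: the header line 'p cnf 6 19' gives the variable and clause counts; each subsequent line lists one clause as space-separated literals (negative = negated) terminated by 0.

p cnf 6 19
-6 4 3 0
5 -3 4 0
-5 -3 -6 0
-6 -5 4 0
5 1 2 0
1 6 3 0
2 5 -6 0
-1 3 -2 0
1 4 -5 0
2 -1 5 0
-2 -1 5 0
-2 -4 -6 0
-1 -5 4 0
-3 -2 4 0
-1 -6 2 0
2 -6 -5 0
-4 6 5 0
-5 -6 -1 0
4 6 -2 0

5

There are 2^6 = 64 truth assignments over (x1, x2, x3, x4, x5, x6).
Split on x6. With x6 = True, the clauses containing x6 are satisfied and ¬x6 drops from the rest; 0 of the 2^5 = 32 assignments to the other variables satisfy what remains.
With x6 = False, by the same count on the reduced clause set, 5 assignments work.
(One model: x1=F, x2=F, x3=T, x4=T, x5=T, x6=F.)
Total: 0 + 5 = 5.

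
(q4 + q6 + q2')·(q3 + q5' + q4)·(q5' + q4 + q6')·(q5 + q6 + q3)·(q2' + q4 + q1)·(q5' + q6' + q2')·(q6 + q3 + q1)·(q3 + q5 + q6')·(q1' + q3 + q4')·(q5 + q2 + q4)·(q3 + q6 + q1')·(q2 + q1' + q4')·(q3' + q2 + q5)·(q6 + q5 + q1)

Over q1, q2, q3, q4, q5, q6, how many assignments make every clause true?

There are 2^6 = 64 truth assignments over (q1, q2, q3, q4, q5, q6).
Split on q1. With q1 = 1, the clauses containing q1 are satisfied and q1' drops from the rest; 5 of the 2^5 = 32 assignments to the other variables satisfy what remains.
With q1 = 0, by the same count on the reduced clause set, 6 assignments work.
Total: 5 + 6 = 11.

11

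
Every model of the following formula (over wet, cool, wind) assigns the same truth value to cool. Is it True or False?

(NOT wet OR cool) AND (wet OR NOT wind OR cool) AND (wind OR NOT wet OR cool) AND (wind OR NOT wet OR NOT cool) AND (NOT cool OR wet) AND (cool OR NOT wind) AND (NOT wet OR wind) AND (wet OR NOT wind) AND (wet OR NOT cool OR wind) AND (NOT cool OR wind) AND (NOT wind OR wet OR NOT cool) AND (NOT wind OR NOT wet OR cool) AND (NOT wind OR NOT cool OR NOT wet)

False

Suppose cool = true.
The clause (wet) is unit, so wet = true.
The clause (wind) is unit, so wind = true.
Now (NOT wind) is unsatisfied and unit — conflict.
So every satisfying assignment has cool = False.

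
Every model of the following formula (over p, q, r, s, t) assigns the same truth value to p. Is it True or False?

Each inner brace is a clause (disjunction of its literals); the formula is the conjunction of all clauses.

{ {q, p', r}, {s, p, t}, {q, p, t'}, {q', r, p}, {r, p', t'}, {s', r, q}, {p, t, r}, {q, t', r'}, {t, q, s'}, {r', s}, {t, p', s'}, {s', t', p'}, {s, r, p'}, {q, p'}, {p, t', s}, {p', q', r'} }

Suppose p = 1.
From the singleton clause (q), q = 1.
From the singleton clause (r'), r = 0.
From the singleton clause (t'), t = 0.
From the singleton clause (s'), s = 0.
That conflicts with the unit clause (s).
So every satisfying assignment has p = False.

False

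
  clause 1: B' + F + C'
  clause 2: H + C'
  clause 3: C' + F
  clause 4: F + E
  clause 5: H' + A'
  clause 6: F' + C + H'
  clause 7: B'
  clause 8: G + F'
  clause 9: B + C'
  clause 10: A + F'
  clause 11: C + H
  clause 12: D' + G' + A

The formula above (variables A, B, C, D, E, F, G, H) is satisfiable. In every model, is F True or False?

False

Suppose F = 1.
The clause (B') is unit, so B = 0.
The clause (G) is unit, so G = 1.
The clause (C') is unit, so C = 0.
The clause (H') is unit, so H = 0.
Now (H) is unsatisfied and unit — conflict.
So every satisfying assignment has F = False.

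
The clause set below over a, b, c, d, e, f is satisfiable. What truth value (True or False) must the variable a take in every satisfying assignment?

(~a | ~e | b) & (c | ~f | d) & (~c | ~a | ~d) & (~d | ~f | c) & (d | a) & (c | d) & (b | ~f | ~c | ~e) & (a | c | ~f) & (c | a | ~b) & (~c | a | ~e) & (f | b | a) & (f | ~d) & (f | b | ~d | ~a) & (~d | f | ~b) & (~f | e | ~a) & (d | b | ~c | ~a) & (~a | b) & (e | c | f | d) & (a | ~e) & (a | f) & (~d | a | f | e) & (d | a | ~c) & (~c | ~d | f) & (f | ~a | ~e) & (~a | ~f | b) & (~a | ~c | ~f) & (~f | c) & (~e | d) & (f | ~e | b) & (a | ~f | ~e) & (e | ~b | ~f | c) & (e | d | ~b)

False

Suppose a = 1.
The clause (b) is unit, so b = 1.
Branch on c: set c = 0.
The clause (d) is unit, so d = 1.
The clause (~f) is unit, so f = 0.
That conflicts with the unit clause (f).
So c must be the other value — set c = 1.
The clause (~d) is unit, so d = 0.
The clause (~f) is unit, so f = 0.
The clause (~e) is unit, so e = 0.
That conflicts with the unit clause (e).
Neither c = 1 nor c = 0 works.
So every satisfying assignment has a = False.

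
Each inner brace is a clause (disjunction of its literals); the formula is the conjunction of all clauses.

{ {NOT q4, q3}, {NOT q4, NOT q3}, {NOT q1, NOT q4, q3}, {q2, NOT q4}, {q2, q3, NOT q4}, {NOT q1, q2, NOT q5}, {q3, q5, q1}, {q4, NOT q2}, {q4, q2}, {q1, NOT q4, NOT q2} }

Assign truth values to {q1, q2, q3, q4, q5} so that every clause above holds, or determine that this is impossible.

Case q4 = false:
(NOT q2) alone gives q2 = false.
That conflicts with the unit clause (q2).
So q4 must be the other value — set q4 = true.
(q3) alone gives q3 = true.
That conflicts with the unit clause (NOT q3).
Both values of q4 lead to a conflict.

UNSATISFIABLE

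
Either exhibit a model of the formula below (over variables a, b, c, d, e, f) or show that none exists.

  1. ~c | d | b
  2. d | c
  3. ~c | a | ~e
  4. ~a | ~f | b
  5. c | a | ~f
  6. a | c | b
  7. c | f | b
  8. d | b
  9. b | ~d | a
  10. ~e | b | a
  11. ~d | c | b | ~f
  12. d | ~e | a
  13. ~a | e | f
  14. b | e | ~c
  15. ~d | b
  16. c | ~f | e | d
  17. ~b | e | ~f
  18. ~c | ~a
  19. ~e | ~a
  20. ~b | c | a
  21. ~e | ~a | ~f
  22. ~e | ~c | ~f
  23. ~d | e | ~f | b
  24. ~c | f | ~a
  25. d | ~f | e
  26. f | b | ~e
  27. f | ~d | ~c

Try d = 0.
(c) alone gives c = 1.
(b) alone gives b = 1.
(~a) alone gives a = 0.
(~e) alone gives e = 0.
(~f) alone gives f = 0.
This assignment satisfies each clause.

a=0,  b=1,  c=1,  d=0,  e=0,  f=0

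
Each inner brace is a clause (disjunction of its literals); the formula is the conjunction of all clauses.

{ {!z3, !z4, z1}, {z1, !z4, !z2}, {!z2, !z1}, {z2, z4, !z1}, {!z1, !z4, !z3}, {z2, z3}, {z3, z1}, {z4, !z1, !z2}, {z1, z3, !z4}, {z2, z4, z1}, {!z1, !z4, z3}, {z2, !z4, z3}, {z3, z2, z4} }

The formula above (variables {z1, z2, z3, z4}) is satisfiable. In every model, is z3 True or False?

True

Suppose z3 = false.
Unit clause (z2) forces z2 = true.
Unit clause (!z1) forces z1 = false.
Now (z1) is unsatisfied and unit — conflict.
So every satisfying assignment has z3 = True.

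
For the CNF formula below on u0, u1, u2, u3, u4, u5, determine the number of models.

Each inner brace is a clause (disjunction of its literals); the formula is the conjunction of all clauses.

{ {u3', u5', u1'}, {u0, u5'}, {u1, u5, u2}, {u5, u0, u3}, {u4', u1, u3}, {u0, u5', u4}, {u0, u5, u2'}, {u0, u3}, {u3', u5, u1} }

21

There are 2^6 = 64 truth assignments over (u0, u1, u2, u3, u4, u5).
Split on u1. With u1 = 1, the clauses containing u1 are satisfied and u1' drops from the rest; 14 of the 2^5 = 32 assignments to the other variables satisfy what remains.
With u1 = 0, by the same count on the reduced clause set, 7 assignments work.
Total: 14 + 7 = 21.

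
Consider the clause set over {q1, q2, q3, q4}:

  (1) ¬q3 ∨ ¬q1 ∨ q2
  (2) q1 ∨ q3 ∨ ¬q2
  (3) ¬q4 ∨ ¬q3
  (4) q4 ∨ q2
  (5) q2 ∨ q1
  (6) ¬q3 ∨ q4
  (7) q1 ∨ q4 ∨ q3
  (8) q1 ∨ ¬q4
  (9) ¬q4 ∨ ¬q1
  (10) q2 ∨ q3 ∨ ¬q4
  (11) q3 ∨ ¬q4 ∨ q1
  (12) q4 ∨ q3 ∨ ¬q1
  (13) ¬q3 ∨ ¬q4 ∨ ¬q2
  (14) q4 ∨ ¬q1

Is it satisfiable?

No

Suppose q4 = False.
Unit clause (q2) forces q2 = True.
Unit clause (¬q3) forces q3 = False.
Unit clause (q1) forces q1 = True.
But (¬q1) is also a unit clause — contradiction.
Backtrack on q4: now try q4 = True.
Unit clause (¬q3) forces q3 = False.
Unit clause (q1) forces q1 = True.
But (¬q1) is also a unit clause — contradiction.
Either choice for q4 ends in contradiction.
No assignment satisfies every clause.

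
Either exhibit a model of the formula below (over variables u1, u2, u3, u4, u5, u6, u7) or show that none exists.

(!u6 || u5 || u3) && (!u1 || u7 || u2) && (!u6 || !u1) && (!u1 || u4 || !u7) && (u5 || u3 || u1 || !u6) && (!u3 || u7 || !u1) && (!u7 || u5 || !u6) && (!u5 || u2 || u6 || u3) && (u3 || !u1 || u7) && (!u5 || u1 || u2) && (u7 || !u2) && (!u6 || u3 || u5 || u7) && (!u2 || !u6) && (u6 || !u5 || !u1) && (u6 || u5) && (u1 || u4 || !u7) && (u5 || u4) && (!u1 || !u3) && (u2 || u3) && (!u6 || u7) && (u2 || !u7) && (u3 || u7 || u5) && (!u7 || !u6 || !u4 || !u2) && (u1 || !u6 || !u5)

u1=false, u2=true, u3=false, u4=true, u5=true, u6=false, u7=true

Branch on u6: set u6 = false.
Unit clause (u5) forces u5 = true.
Unit clause (!u1) forces u1 = false.
Unit clause (u2) forces u2 = true.
Unit clause (u7) forces u7 = true.
Unit clause (u4) forces u4 = true.
Every clause is now satisfied; u3 is unconstrained.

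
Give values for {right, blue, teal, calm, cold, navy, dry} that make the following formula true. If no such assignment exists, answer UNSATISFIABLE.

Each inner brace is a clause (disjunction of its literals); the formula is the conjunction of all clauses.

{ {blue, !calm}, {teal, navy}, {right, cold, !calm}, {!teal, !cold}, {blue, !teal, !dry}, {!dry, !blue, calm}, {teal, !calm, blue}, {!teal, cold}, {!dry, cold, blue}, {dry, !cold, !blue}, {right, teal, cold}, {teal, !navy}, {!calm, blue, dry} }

UNSATISFIABLE

Suppose blue = true.
Suppose teal = true.
Unit clause (!cold) forces cold = false.
But (cold) is also a unit clause — contradiction.
Backtrack on teal: now try teal = false.
Unit clause (navy) forces navy = true.
But (!navy) is also a unit clause — contradiction.
Either choice for teal ends in contradiction.
Backtrack on blue: now try blue = false.
Unit clause (!calm) forces calm = false.
Suppose teal = true.
Unit clause (!cold) forces cold = false.
But (cold) is also a unit clause — contradiction.
Backtrack on teal: now try teal = false.
Unit clause (navy) forces navy = true.
But (!navy) is also a unit clause — contradiction.
Either choice for teal ends in contradiction.
Either choice for blue ends in contradiction.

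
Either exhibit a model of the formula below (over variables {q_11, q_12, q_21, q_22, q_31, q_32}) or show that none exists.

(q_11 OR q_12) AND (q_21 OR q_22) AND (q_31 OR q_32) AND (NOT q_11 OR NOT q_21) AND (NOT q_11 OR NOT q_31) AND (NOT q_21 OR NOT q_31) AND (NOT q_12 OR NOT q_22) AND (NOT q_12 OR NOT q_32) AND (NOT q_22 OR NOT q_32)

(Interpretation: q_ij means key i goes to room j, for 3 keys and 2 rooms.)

Suppose q_11 = true.
Unit clause (NOT q_21) forces q_21 = false.
Unit clause (q_22) forces q_22 = true.
Unit clause (NOT q_31) forces q_31 = false.
Unit clause (q_32) forces q_32 = true.
Now (NOT q_32) is unsatisfied and unit — conflict.
So q_11 must be the other value — set q_11 = false.
Unit clause (q_12) forces q_12 = true.
Unit clause (NOT q_22) forces q_22 = false.
Unit clause (q_21) forces q_21 = true.
Unit clause (NOT q_31) forces q_31 = false.
Unit clause (q_32) forces q_32 = true.
Now (NOT q_32) is unsatisfied and unit — conflict.
Both values of q_11 lead to a conflict.

UNSATISFIABLE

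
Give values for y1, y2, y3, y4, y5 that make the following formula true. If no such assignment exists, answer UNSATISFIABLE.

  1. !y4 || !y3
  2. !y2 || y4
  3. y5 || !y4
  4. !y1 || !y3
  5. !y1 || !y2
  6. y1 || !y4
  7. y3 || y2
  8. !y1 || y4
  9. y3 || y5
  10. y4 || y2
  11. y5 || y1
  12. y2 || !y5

UNSATISFIABLE

Try y4 = false.
(!y2) alone gives y2 = false.
Now (y2) is unsatisfied and unit — conflict.
That branch fails; take y4 = true instead.
(!y3) alone gives y3 = false.
(y5) alone gives y5 = true.
(y1) alone gives y1 = true.
(!y2) alone gives y2 = false.
Now (y2) is unsatisfied and unit — conflict.
Neither y4 = true nor y4 = false works.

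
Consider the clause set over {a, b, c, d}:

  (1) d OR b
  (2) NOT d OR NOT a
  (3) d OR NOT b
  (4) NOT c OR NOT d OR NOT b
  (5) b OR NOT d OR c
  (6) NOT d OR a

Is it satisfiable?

Suppose d = true.
The clause (NOT a) is unit, so a = false.
That conflicts with the unit clause (a).
Undo d and try d = false.
The clause (b) is unit, so b = true.
That conflicts with the unit clause (NOT b).
Either choice for d ends in contradiction.
No assignment satisfies every clause.

Unsatisfiable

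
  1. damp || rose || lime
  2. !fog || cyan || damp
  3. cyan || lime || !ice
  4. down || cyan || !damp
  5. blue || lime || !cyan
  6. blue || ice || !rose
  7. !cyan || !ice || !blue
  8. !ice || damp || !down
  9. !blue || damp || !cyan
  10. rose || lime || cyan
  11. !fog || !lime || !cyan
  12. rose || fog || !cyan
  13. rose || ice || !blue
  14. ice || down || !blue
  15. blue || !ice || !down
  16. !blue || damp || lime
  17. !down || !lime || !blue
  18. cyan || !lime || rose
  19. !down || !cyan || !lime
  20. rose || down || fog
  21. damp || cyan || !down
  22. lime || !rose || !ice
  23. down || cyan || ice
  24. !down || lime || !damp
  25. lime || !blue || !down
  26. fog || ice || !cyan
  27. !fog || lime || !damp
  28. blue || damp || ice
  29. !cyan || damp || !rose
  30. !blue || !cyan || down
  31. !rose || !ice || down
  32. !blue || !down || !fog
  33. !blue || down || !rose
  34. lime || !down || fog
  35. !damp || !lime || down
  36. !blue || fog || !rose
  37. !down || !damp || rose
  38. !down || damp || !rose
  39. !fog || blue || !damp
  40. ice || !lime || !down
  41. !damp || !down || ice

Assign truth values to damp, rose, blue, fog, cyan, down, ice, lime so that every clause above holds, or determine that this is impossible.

UNSATISFIABLE

Case damp = true:
Case down = true:
From the singleton clause (lime), lime = true.
From the singleton clause (!blue), blue = false.
From the singleton clause (!ice), ice = false.
That conflicts with the unit clause (ice).
Backtrack on down: now try down = false.
From the singleton clause (cyan), cyan = true.
From the singleton clause (!blue), blue = false.
From the singleton clause (lime), lime = true.
That conflicts with the unit clause (!lime).
Either choice for down ends in contradiction.
Backtrack on damp: now try damp = false.
Case rose = true:
From the singleton clause (!cyan), cyan = false.
From the singleton clause (!fog), fog = false.
From the singleton clause (!down), down = false.
From the singleton clause (ice), ice = true.
That conflicts with the unit clause (!ice).
Backtrack on rose: now try rose = false.
From the singleton clause (lime), lime = true.
From the singleton clause (cyan), cyan = true.
From the singleton clause (!blue), blue = false.
From the singleton clause (!fog), fog = false.
That conflicts with the unit clause (fog).
Either choice for rose ends in contradiction.
Either choice for damp ends in contradiction.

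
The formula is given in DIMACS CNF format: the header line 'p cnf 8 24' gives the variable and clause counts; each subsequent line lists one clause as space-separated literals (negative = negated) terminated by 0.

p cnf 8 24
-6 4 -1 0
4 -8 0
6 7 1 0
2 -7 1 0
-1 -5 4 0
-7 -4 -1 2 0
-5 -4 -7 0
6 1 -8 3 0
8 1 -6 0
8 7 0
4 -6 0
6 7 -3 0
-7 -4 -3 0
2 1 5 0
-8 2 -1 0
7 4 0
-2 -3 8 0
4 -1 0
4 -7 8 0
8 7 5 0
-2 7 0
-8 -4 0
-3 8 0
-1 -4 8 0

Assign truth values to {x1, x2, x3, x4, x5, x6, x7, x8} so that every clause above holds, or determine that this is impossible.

Try x4 = True.
Unit clause (¬x8) forces x8 = False.
Unit clause (x7) forces x7 = True.
Unit clause (¬x5) forces x5 = False.
Unit clause (¬x3) forces x3 = False.
Unit clause (¬x1) forces x1 = False.
Unit clause (x2) forces x2 = True.
Unit clause (¬x6) forces x6 = False.
This assignment satisfies each clause.

x1: False, x2: True, x3: False, x4: True, x5: False, x6: False, x7: True, x8: False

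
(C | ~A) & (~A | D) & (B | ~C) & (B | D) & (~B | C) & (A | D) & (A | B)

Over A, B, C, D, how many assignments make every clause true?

2

There are 2^4 = 16 truth assignments over (A, B, C, D).
Check each against the 7 clauses (columns in the order A, B, C, D):
  F F F F  ✗ fails (B | D)
  F F F T  ✗ fails (A | B)
  F F T F  ✗ fails (B | ~C)
  F F T T  ✗ fails (B | ~C)
  F T F F  ✗ fails (~B | C)
  F T F T  ✗ fails (~B | C)
  F T T F  ✗ fails (A | D)
  F T T T  ✓ satisfies all
  T F F F  ✗ fails (C | ~A)
  T F F T  ✗ fails (C | ~A)
  T F T F  ✗ fails (~A | D)
  T F T T  ✗ fails (B | ~C)
  T T F F  ✗ fails (C | ~A)
  T T F T  ✗ fails (C | ~A)
  T T T F  ✗ fails (~A | D)
  T T T T  ✓ satisfies all
2 of the 16 rows are models.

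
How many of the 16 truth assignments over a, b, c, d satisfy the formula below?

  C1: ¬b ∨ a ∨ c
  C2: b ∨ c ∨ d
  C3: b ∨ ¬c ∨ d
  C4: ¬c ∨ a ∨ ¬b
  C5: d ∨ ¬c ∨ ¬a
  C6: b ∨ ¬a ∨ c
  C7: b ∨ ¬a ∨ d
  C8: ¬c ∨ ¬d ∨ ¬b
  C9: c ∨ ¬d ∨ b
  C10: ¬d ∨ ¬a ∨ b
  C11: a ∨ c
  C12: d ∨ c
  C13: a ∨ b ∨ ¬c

There are 2^4 = 16 truth assignments over (a, b, c, d).
Check each against the 13 clauses (columns in the order a, b, c, d):
  F F F F  ✗ fails (b ∨ c ∨ d)
  F F F T  ✗ fails (c ∨ ¬d ∨ b)
  F F T F  ✗ fails (b ∨ ¬c ∨ d)
  F F T T  ✗ fails (a ∨ b ∨ ¬c)
  F T F F  ✗ fails (¬b ∨ a ∨ c)
  F T F T  ✗ fails (¬b ∨ a ∨ c)
  F T T F  ✗ fails (¬c ∨ a ∨ ¬b)
  F T T T  ✗ fails (¬c ∨ a ∨ ¬b)
  T F F F  ✗ fails (b ∨ c ∨ d)
  T F F T  ✗ fails (b ∨ ¬a ∨ c)
  T F T F  ✗ fails (b ∨ ¬c ∨ d)
  T F T T  ✗ fails (¬d ∨ ¬a ∨ b)
  T T F F  ✗ fails (d ∨ c)
  T T F T  ✓ satisfies all
  T T T F  ✗ fails (d ∨ ¬c ∨ ¬a)
  T T T T  ✗ fails (¬c ∨ ¬d ∨ ¬b)
1 of the 16 rows is a model.

1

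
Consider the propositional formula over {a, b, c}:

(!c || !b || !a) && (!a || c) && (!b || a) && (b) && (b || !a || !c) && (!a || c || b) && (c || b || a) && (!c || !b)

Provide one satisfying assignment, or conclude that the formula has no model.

The clause (b) is unit, so b = true.
The clause (a) is unit, so a = true.
The clause (!c) is unit, so c = false.
That conflicts with the unit clause (c).

UNSATISFIABLE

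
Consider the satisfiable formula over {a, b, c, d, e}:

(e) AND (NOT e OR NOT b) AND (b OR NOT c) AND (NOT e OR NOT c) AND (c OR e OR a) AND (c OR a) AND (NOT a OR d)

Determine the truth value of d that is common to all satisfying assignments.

Suppose d = false.
The clause (e) is unit, so e = true.
The clause (NOT b) is unit, so b = false.
The clause (NOT c) is unit, so c = false.
The clause (a) is unit, so a = true.
That conflicts with the unit clause (NOT a).
So every satisfying assignment has d = True.

True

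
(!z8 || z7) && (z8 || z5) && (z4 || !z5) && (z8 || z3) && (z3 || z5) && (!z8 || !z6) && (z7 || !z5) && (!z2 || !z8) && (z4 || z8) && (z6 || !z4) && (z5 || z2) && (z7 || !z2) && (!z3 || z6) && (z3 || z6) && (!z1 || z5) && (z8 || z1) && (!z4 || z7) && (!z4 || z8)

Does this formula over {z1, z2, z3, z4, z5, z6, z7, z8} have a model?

Branch on z8: set z8 = false.
(z5) alone gives z5 = true.
(z4) alone gives z4 = true.
Now (!z4) is unsatisfied and unit — conflict.
Backtrack on z8: now try z8 = true.
(z7) alone gives z7 = true.
(!z6) alone gives z6 = false.
(!z2) alone gives z2 = false.
(!z4) alone gives z4 = false.
(!z5) alone gives z5 = false.
Now (z5) is unsatisfied and unit — conflict.
Both values of z8 lead to a conflict.
No assignment satisfies every clause.

No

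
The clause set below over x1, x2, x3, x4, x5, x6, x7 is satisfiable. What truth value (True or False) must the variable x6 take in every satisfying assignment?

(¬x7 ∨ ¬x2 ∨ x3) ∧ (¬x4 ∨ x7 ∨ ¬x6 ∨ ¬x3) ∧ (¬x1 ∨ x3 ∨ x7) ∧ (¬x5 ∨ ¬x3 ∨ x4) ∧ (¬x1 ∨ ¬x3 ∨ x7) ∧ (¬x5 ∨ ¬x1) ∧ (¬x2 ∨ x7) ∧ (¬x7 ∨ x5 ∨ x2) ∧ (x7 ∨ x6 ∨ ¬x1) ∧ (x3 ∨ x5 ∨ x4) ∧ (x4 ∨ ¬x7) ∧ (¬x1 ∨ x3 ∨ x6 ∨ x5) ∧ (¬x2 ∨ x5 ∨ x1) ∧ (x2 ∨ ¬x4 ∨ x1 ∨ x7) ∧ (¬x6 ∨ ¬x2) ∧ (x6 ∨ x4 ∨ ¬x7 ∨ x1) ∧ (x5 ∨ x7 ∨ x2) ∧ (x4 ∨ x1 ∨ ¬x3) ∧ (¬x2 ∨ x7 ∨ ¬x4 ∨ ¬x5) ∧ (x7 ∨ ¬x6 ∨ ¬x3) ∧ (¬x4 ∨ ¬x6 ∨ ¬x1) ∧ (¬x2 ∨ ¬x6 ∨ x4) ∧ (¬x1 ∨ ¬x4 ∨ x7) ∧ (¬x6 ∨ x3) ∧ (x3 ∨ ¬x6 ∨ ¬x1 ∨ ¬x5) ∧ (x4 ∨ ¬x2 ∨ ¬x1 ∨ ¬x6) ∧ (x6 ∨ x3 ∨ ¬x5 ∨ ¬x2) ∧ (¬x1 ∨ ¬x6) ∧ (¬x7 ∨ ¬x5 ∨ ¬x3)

False

Suppose x6 = True.
From the singleton clause (¬x2), x2 = False.
From the singleton clause (x3), x3 = True.
From the singleton clause (x7), x7 = True.
From the singleton clause (x5), x5 = True.
But (¬x5) is also a unit clause — contradiction.
So every satisfying assignment has x6 = False.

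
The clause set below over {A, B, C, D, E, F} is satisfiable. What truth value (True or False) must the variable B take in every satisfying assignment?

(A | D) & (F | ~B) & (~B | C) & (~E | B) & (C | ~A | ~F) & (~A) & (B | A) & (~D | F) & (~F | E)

Suppose B = 0.
From the singleton clause (~E), E = 0.
From the singleton clause (~A), A = 0.
But (A) is also a unit clause — contradiction.
So every satisfying assignment has B = True.

True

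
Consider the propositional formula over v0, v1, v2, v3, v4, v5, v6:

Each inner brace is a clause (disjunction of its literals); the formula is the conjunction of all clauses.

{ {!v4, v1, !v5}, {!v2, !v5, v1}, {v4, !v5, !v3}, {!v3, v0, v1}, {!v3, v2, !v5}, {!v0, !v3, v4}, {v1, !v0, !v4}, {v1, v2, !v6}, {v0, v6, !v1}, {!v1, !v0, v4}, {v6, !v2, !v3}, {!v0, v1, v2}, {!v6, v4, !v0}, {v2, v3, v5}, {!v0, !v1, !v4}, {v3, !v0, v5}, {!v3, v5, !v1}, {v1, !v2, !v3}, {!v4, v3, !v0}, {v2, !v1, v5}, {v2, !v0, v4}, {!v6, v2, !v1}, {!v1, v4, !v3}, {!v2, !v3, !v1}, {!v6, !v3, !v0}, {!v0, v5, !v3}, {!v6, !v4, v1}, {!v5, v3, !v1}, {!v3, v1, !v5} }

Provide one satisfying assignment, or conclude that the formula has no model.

v0: false,  v1: true,  v2: true,  v3: false,  v4: true,  v5: false,  v6: true

Suppose v4 = true.
Suppose v1 = true.
Unit clause (!v0) forces v0 = false.
Unit clause (v6) forces v6 = true.
Unit clause (v2) forces v2 = true.
Unit clause (!v3) forces v3 = false.
Unit clause (!v5) forces v5 = false.
This assignment satisfies each clause.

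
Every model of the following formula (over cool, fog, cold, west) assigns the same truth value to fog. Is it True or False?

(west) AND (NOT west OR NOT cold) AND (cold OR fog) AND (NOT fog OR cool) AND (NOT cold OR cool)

Suppose fog = false.
(west) alone gives west = true.
(NOT cold) alone gives cold = false.
That conflicts with the unit clause (cold).
So every satisfying assignment has fog = True.

True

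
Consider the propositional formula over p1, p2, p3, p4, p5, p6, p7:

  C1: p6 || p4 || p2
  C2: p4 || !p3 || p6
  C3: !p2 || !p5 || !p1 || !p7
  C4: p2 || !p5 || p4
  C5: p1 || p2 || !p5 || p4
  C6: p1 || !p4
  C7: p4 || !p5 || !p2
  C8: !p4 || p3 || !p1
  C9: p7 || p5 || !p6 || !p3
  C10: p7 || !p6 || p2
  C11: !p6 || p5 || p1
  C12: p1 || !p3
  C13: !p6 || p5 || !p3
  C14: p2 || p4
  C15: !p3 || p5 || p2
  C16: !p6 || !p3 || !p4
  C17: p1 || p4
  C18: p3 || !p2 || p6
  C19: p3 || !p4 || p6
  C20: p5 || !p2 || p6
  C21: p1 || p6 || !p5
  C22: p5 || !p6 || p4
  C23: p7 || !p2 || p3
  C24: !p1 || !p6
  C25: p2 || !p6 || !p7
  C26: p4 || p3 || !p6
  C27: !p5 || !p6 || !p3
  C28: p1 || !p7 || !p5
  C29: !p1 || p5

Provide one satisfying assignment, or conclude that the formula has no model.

Try p1 = true.
The clause (!p6) is unit, so p6 = false.
The clause (p5) is unit, so p5 = true.
Try p4 = true.
The clause (p3) is unit, so p3 = true.
Try p2 = false.
All clauses hold; p7 can take either value.

p1: true,  p2: false,  p3: true,  p4: true,  p5: true,  p6: false,  p7: false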